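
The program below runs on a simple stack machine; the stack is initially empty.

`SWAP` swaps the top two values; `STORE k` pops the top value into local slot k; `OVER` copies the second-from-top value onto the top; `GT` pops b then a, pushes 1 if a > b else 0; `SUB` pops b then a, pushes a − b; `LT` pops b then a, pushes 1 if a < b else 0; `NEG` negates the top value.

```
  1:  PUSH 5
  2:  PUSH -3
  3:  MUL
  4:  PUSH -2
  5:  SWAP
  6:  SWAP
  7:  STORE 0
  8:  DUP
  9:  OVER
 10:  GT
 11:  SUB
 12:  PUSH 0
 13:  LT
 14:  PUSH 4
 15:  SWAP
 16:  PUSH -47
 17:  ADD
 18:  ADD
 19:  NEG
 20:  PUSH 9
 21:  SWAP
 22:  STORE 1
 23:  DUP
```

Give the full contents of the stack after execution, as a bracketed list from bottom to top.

PUSH 5   -> 5
PUSH -3  -> 5 -3
MUL      -> -15
PUSH -2  -> -15 -2
SWAP     -> -2 -15
SWAP     -> -15 -2
STORE 0  -> -15
DUP      -> -15 -15
OVER     -> -15 -15 -15
GT       -> -15 0
SUB      -> -15
PUSH 0   -> -15 0
LT       -> 1
PUSH 4   -> 1 4
SWAP     -> 4 1
PUSH -47 -> 4 1 -47
ADD      -> 4 -46
ADD      -> -42
NEG      -> 42
PUSH 9   -> 42 9
SWAP     -> 9 42
STORE 1  -> 9
DUP      -> 9 9

[9, 9]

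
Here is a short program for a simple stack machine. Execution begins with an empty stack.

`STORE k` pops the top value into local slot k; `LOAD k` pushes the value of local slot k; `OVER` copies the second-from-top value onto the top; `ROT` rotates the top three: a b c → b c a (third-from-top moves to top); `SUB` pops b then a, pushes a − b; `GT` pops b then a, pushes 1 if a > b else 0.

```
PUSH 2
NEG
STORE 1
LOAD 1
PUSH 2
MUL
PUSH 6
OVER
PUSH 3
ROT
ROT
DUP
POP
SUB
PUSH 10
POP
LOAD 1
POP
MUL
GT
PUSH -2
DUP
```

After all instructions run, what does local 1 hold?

PUSH 2  : [2]
NEG     : [-2]
STORE 1 : []
LOAD 1  : [-2]
PUSH 2  : [-2, 2]
MUL     : [-4]
PUSH 6  : [-4, 6]
OVER    : [-4, 6, -4]
PUSH 3  : [-4, 6, -4, 3]
ROT     : [-4, -4, 3, 6]
ROT     : [-4, 3, 6, -4]
DUP     : [-4, 3, 6, -4, -4]
POP     : [-4, 3, 6, -4]
SUB     : [-4, 3, 10]
PUSH 10 : [-4, 3, 10, 10]
POP     : [-4, 3, 10]
LOAD 1  : [-4, 3, 10, -2]
POP     : [-4, 3, 10]
MUL     : [-4, 30]
GT      : [0]
PUSH -2 : [0, -2]
DUP     : [0, -2, -2]

-2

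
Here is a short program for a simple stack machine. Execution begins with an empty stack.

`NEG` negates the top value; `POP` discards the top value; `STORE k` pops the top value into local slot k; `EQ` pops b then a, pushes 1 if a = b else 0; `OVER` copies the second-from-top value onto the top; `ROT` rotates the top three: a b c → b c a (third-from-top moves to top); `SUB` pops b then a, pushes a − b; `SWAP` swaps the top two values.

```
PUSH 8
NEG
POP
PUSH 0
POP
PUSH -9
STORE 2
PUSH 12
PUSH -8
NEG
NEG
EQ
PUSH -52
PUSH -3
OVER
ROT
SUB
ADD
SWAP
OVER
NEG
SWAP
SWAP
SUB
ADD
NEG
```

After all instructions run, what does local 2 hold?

PUSH 8   -> [8]
NEG      -> [-8]
POP      -> []
PUSH 0   -> [0]
POP      -> []
PUSH -9  -> [-9]
STORE 2  -> []
PUSH 12  -> [12]
PUSH -8  -> [12, -8]
NEG      -> [12, 8]
NEG      -> [12, -8]
EQ       -> [0]
PUSH -52 -> [0, -52]
PUSH -3  -> [0, -52, -3]
OVER     -> [0, -52, -3, -52]
ROT      -> [0, -3, -52, -52]
SUB      -> [0, -3, 0]
ADD      -> [0, -3]
SWAP     -> [-3, 0]
OVER     -> [-3, 0, -3]
NEG      -> [-3, 0, 3]
SWAP     -> [-3, 3, 0]
SWAP     -> [-3, 0, 3]
SUB      -> [-3, -3]
ADD      -> [-6]
NEG      -> [6]

-9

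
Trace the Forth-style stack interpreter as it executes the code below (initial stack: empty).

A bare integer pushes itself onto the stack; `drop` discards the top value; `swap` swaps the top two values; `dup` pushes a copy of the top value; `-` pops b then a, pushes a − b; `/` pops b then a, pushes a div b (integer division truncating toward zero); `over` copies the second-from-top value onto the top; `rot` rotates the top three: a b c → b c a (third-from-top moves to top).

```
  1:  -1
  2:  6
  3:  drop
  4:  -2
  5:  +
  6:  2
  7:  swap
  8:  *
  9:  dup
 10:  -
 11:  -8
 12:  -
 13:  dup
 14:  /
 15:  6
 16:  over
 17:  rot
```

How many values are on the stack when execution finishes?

3

-1    [-1]
6     [-1, 6]
drop  [-1]
-2    [-1, -2]
+     [-3]
2     [-3, 2]
swap  [2, -3]
*     [-6]
dup   [-6, -6]
-     [0]
-8    [0, -8]
-     [8]
dup   [8, 8]
/     [1]
6     [1, 6]
over  [1, 6, 1]
rot   [6, 1, 1]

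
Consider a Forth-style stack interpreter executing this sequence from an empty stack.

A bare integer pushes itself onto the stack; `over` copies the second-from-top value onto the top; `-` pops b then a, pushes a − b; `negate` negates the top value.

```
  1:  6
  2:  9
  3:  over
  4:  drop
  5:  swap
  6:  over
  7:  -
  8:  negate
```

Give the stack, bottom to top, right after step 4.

6    : 6
9    : 6 9
over : 6 9 6
drop : 6 9

[6, 9]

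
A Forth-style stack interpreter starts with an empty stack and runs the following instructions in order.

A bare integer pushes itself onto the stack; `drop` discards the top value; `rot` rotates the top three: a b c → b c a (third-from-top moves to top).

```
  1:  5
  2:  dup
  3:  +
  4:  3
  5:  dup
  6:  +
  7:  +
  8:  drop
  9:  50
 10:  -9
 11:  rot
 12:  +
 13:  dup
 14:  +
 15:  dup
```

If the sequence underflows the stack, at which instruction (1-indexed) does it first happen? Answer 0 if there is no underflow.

5    → [5]
dup  → [5, 5]
+    → [10]
3    → [10, 3]
dup  → [10, 3, 3]
+    → [10, 6]
+    → [16]
drop → []
50   → [50]
-9   → [50, -9]
rot  — needs 3 operands, stack has 2 → underflow

11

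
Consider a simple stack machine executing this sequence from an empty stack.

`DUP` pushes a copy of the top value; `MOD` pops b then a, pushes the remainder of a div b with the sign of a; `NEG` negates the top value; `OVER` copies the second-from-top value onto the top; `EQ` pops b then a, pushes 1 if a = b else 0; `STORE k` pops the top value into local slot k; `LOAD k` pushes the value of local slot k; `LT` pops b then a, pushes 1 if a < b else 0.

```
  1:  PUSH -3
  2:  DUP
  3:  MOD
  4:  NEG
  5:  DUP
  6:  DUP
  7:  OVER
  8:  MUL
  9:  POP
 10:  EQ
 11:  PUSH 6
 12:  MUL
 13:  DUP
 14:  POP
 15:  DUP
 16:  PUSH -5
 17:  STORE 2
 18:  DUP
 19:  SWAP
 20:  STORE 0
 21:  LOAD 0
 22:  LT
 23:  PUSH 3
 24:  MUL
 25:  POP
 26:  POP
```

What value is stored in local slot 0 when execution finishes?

PUSH -3 -> [-3]
DUP     -> [-3, -3]
MOD     -> [0]
NEG     -> [0]
DUP     -> [0, 0]
DUP     -> [0, 0, 0]
OVER    -> [0, 0, 0, 0]
MUL     -> [0, 0, 0]
POP     -> [0, 0]
EQ      -> [1]
PUSH 6  -> [1, 6]
MUL     -> [6]
DUP     -> [6, 6]
POP     -> [6]
DUP     -> [6, 6]
PUSH -5 -> [6, 6, -5]
STORE 2 -> [6, 6]
DUP     -> [6, 6, 6]
SWAP    -> [6, 6, 6]
STORE 0 -> [6, 6]
LOAD 0  -> [6, 6, 6]
LT      -> [6, 0]
PUSH 3  -> [6, 0, 3]
MUL     -> [6, 0]
POP     -> [6]
POP     -> []

6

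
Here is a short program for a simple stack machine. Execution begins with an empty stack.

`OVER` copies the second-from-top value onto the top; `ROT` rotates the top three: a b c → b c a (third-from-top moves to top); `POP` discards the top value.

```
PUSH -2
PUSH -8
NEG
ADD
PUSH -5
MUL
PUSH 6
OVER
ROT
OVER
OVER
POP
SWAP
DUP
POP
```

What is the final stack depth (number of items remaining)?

4

PUSH -2 -> -2
PUSH -8 -> -2 -8
NEG     -> -2 8
ADD     -> 6
PUSH -5 -> 6 -5
MUL     -> -30
PUSH 6  -> -30 6
OVER    -> -30 6 -30
ROT     -> 6 -30 -30
OVER    -> 6 -30 -30 -30
OVER    -> 6 -30 -30 -30 -30
POP     -> 6 -30 -30 -30
SWAP    -> 6 -30 -30 -30
DUP     -> 6 -30 -30 -30 -30
POP     -> 6 -30 -30 -30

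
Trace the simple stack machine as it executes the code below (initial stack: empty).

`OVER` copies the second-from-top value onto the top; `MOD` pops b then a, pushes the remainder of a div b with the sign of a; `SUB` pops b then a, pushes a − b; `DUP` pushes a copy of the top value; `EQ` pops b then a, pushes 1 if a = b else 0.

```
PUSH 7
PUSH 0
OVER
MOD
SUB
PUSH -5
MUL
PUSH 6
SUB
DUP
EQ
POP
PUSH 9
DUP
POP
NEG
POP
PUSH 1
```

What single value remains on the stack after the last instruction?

1

PUSH 7  : [7]
PUSH 0  : [7, 0]
OVER    : [7, 0, 7]
MOD     : [7, 0]
SUB     : [7]
PUSH -5 : [7, -5]
MUL     : [-35]
PUSH 6  : [-35, 6]
SUB     : [-41]
DUP     : [-41, -41]
EQ      : [1]
POP     : []
PUSH 9  : [9]
DUP     : [9, 9]
POP     : [9]
NEG     : [-9]
POP     : []
PUSH 1  : [1]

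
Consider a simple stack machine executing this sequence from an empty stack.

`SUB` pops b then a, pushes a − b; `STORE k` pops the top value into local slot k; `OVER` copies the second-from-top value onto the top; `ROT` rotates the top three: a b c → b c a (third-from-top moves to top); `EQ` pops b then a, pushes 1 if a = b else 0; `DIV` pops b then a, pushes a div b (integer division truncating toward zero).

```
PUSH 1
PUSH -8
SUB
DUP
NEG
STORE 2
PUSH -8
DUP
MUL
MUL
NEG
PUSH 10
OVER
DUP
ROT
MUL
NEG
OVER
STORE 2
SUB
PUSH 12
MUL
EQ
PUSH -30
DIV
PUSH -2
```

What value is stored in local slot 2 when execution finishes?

-576

PUSH 1   → [1]
PUSH -8  → [1, -8]
SUB      → [9]
DUP      → [9, 9]
NEG      → [9, -9]
STORE 2  → [9]
PUSH -8  → [9, -8]
DUP      → [9, -8, -8]
MUL      → [9, 64]
MUL      → [576]
NEG      → [-576]
PUSH 10  → [-576, 10]
OVER     → [-576, 10, -576]
DUP      → [-576, 10, -576, -576]
ROT      → [-576, -576, -576, 10]
MUL      → [-576, -576, -5760]
NEG      → [-576, -576, 5760]
OVER     → [-576, -576, 5760, -576]
STORE 2  → [-576, -576, 5760]
SUB      → [-576, -6336]
PUSH 12  → [-576, -6336, 12]
MUL      → [-576, -76032]
EQ       → [0]
PUSH -30 → [0, -30]
DIV      → [0]
PUSH -2  → [0, -2]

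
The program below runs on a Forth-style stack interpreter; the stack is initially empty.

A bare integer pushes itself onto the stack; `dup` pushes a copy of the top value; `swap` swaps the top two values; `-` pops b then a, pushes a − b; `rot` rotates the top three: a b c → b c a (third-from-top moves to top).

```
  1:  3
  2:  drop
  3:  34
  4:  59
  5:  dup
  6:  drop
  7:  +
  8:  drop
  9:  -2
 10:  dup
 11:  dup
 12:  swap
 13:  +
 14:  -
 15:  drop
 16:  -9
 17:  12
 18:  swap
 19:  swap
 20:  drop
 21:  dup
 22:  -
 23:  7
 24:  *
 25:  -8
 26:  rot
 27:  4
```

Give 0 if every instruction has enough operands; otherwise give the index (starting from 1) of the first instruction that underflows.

3    : [3]
drop : []
34   : [34]
59   : [34, 59]
dup  : [34, 59, 59]
drop : [34, 59]
+    : [93]
drop : []
-2   : [-2]
dup  : [-2, -2]
dup  : [-2, -2, -2]
swap : [-2, -2, -2]
+    : [-2, -4]
-    : [2]
drop : []
-9   : [-9]
12   : [-9, 12]
swap : [12, -9]
swap : [-9, 12]
drop : [-9]
dup  : [-9, -9]
-    : [0]
7    : [0, 7]
*    : [0]
-8   : [0, -8]
rot  — needs 3 operands, stack has 2 → underflow

26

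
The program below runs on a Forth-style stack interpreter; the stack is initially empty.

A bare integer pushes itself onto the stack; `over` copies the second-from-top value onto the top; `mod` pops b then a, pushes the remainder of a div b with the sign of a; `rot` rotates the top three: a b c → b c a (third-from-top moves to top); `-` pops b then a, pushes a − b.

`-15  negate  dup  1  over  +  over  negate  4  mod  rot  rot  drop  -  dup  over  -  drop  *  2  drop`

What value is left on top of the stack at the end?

-270

-15     [-15]
negate  [15]
dup     [15, 15]
1       [15, 15, 1]
over    [15, 15, 1, 15]
+       [15, 15, 16]
over    [15, 15, 16, 15]
negate  [15, 15, 16, -15]
4       [15, 15, 16, -15, 4]
mod     [15, 15, 16, -3]
rot     [15, 16, -3, 15]
rot     [15, -3, 15, 16]
drop    [15, -3, 15]
-       [15, -18]
dup     [15, -18, -18]
over    [15, -18, -18, -18]
-       [15, -18, 0]
drop    [15, -18]
*       [-270]
2       [-270, 2]
drop    [-270]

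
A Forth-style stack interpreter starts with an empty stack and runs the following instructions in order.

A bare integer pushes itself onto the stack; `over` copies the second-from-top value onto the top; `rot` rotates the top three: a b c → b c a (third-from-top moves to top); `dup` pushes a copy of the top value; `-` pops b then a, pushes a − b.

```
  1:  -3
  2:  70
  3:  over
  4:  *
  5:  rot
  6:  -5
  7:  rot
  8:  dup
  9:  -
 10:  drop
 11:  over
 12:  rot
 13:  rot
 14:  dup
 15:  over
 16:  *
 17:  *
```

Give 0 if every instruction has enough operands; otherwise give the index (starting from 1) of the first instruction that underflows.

5

-3   : -3
70   : -3 70
over : -3 70 -3
*    : -3 -210
rot  — needs 3 operands, stack has 2 → underflow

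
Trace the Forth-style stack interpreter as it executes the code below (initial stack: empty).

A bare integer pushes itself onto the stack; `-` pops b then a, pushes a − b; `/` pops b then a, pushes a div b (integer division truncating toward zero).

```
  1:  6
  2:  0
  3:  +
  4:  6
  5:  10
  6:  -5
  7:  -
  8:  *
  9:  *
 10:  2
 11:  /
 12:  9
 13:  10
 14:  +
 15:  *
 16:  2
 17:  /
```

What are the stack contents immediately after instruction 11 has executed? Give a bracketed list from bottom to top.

6  -> [6]
0  -> [6, 0]
+  -> [6]
6  -> [6, 6]
10 -> [6, 6, 10]
-5 -> [6, 6, 10, -5]
-  -> [6, 6, 15]
*  -> [6, 90]
*  -> [540]
2  -> [540, 2]
/  -> [270]

[270]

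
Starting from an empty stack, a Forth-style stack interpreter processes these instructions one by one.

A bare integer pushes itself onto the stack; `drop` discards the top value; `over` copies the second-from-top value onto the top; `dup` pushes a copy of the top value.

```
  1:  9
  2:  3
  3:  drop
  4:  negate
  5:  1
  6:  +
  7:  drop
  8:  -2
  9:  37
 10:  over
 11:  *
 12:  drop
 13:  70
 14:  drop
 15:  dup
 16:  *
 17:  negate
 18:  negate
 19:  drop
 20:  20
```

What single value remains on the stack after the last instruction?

9       [9]
3       [9, 3]
drop    [9]
negate  [-9]
1       [-9, 1]
+       [-8]
drop    []
-2      [-2]
37      [-2, 37]
over    [-2, 37, -2]
*       [-2, -74]
drop    [-2]
70      [-2, 70]
drop    [-2]
dup     [-2, -2]
*       [4]
negate  [-4]
negate  [4]
drop    []
20      [20]

20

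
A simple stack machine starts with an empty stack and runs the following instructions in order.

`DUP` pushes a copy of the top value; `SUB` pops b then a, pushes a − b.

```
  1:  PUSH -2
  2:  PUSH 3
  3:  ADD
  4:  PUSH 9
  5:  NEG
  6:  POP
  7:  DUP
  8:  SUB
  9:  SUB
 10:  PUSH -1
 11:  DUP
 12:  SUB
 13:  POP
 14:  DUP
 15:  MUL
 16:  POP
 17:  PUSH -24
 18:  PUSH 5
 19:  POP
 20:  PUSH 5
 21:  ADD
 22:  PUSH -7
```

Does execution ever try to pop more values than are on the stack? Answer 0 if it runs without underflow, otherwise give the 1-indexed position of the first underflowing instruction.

9

PUSH -2 : -2
PUSH 3  : -2 3
ADD     : 1
PUSH 9  : 1 9
NEG     : 1 -9
POP     : 1
DUP     : 1 1
SUB     : 0
SUB  — needs 2 operands, stack has 1 → underflow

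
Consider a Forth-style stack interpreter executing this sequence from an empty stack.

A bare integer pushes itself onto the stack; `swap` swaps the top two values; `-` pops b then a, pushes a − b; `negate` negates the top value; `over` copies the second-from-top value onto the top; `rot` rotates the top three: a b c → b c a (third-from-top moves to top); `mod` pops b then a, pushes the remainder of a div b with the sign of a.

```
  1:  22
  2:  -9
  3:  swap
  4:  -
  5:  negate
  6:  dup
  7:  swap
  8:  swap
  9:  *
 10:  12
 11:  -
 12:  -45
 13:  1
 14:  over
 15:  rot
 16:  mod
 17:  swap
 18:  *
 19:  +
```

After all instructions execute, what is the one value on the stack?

949

22      22
-9      22 -9
swap    -9 22
-       -31
negate  31
dup     31 31
swap    31 31
swap    31 31
*       961
12      961 12
-       949
-45     949 -45
1       949 -45 1
over    949 -45 1 -45
rot     949 1 -45 -45
mod     949 1 0
swap    949 0 1
*       949 0
+       949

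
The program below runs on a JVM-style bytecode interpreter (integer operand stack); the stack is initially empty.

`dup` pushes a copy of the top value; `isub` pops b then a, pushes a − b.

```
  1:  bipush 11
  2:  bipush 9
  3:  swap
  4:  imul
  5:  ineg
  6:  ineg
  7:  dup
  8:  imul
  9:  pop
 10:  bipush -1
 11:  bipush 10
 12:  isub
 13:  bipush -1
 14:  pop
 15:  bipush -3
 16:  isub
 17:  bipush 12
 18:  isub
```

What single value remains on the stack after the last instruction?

-20

bipush 11 : 11
bipush 9  : 11 9
swap      : 9 11
imul      : 99
ineg      : -99
ineg      : 99
dup       : 99 99
imul      : 9801
pop       : (empty)
bipush -1 : -1
bipush 10 : -1 10
isub      : -11
bipush -1 : -11 -1
pop       : -11
bipush -3 : -11 -3
isub      : -8
bipush 12 : -8 12
isub      : -20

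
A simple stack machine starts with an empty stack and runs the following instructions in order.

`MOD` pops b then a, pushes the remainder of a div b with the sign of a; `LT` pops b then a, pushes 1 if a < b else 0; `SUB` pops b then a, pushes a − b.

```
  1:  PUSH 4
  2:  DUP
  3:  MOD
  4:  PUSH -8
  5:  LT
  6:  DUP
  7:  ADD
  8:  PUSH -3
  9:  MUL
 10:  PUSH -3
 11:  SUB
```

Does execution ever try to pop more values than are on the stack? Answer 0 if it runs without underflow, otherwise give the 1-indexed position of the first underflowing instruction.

PUSH 4   [4]
DUP      [4, 4]
MOD      [0]
PUSH -8  [0, -8]
LT       [0]
DUP      [0, 0]
ADD      [0]
PUSH -3  [0, -3]
MUL      [0]
PUSH -3  [0, -3]
SUB      [3]

0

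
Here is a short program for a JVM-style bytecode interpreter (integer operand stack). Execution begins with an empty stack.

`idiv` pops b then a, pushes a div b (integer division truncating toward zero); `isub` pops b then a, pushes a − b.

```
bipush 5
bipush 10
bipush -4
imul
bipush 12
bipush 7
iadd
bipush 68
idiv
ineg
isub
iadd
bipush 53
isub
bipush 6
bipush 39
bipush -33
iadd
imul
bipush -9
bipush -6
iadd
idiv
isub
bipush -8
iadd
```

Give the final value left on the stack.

-94

bipush 5   -> [5]
bipush 10  -> [5, 10]
bipush -4  -> [5, 10, -4]
imul       -> [5, -40]
bipush 12  -> [5, -40, 12]
bipush 7   -> [5, -40, 12, 7]
iadd       -> [5, -40, 19]
bipush 68  -> [5, -40, 19, 68]
idiv       -> [5, -40, 0]
ineg       -> [5, -40, 0]
isub       -> [5, -40]
iadd       -> [-35]
bipush 53  -> [-35, 53]
isub       -> [-88]
bipush 6   -> [-88, 6]
bipush 39  -> [-88, 6, 39]
bipush -33 -> [-88, 6, 39, -33]
iadd       -> [-88, 6, 6]
imul       -> [-88, 36]
bipush -9  -> [-88, 36, -9]
bipush -6  -> [-88, 36, -9, -6]
iadd       -> [-88, 36, -15]
idiv       -> [-88, -2]
isub       -> [-86]
bipush -8  -> [-86, -8]
iadd       -> [-94]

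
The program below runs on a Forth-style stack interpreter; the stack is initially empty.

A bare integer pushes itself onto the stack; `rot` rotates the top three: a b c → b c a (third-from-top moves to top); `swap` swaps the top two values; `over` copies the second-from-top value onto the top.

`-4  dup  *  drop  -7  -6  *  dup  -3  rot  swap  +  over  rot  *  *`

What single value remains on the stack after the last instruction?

-4   : -4
dup  : -4 -4
*    : 16
drop : (empty)
-7   : -7
-6   : -7 -6
*    : 42
dup  : 42 42
-3   : 42 42 -3
rot  : 42 -3 42
swap : 42 42 -3
+    : 42 39
over : 42 39 42
rot  : 39 42 42
*    : 39 1764
*    : 68796

68796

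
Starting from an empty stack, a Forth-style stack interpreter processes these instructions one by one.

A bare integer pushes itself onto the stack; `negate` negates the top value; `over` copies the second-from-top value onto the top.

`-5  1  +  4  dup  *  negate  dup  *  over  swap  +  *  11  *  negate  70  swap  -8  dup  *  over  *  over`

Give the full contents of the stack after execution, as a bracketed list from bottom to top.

-5     -> -5
1      -> -5 1
+      -> -4
4      -> -4 4
dup    -> -4 4 4
*      -> -4 16
negate -> -4 -16
dup    -> -4 -16 -16
*      -> -4 256
over   -> -4 256 -4
swap   -> -4 -4 256
+      -> -4 252
*      -> -1008
11     -> -1008 11
*      -> -11088
negate -> 11088
70     -> 11088 70
swap   -> 70 11088
-8     -> 70 11088 -8
dup    -> 70 11088 -8 -8
*      -> 70 11088 64
over   -> 70 11088 64 11088
*      -> 70 11088 709632
over   -> 70 11088 709632 11088

[70, 11088, 709632, 11088]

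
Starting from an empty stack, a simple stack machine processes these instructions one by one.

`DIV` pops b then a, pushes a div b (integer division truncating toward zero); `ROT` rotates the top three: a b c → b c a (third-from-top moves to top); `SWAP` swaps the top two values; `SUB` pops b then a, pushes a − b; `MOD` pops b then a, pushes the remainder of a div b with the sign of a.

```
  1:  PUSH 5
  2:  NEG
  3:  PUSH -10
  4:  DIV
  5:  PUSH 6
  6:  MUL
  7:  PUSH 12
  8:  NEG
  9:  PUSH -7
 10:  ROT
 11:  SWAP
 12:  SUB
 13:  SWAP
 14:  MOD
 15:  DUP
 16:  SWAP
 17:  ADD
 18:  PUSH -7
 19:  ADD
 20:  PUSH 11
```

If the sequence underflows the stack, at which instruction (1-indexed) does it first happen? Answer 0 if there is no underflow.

0

PUSH 5   → 5
NEG      → -5
PUSH -10 → -5 -10
DIV      → 0
PUSH 6   → 0 6
MUL      → 0
PUSH 12  → 0 12
NEG      → 0 -12
PUSH -7  → 0 -12 -7
ROT      → -12 -7 0
SWAP     → -12 0 -7
SUB      → -12 7
SWAP     → 7 -12
MOD      → 7
DUP      → 7 7
SWAP     → 7 7
ADD      → 14
PUSH -7  → 14 -7
ADD      → 7
PUSH 11  → 7 11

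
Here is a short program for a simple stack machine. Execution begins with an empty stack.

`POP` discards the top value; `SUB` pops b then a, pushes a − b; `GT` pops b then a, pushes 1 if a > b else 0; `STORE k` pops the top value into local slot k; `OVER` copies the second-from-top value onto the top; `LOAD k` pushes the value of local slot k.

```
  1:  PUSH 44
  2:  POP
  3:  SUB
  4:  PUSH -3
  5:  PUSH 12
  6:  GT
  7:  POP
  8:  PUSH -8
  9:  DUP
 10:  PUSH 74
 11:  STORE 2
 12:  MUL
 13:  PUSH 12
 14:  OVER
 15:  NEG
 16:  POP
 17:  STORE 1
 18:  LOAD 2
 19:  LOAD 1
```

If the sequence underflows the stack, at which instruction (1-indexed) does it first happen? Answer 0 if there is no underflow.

3

PUSH 44 → 44
POP     → (empty)
SUB  — needs 2 operands, stack has 0 → underflow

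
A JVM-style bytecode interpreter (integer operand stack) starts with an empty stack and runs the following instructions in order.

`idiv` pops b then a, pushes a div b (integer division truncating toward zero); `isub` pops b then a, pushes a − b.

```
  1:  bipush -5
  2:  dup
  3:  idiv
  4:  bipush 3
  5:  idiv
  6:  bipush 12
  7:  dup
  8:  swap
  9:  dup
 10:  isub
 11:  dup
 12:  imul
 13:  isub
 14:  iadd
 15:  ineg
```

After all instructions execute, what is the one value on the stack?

-12

bipush -5 : -5
dup       : -5 -5
idiv      : 1
bipush 3  : 1 3
idiv      : 0
bipush 12 : 0 12
dup       : 0 12 12
swap      : 0 12 12
dup       : 0 12 12 12
isub      : 0 12 0
dup       : 0 12 0 0
imul      : 0 12 0
isub      : 0 12
iadd      : 12
ineg      : -12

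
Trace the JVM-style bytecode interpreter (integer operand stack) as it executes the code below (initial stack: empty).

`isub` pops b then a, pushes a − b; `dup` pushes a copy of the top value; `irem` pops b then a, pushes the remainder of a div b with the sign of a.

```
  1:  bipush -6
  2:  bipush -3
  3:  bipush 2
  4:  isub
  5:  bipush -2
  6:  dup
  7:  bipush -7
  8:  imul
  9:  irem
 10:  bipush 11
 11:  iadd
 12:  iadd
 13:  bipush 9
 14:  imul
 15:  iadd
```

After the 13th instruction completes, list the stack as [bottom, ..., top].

bipush -6 -> [-6]
bipush -3 -> [-6, -3]
bipush 2  -> [-6, -3, 2]
isub      -> [-6, -5]
bipush -2 -> [-6, -5, -2]
dup       -> [-6, -5, -2, -2]
bipush -7 -> [-6, -5, -2, -2, -7]
imul      -> [-6, -5, -2, 14]
irem      -> [-6, -5, -2]
bipush 11 -> [-6, -5, -2, 11]
iadd      -> [-6, -5, 9]
iadd      -> [-6, 4]
bipush 9  -> [-6, 4, 9]

[-6, 4, 9]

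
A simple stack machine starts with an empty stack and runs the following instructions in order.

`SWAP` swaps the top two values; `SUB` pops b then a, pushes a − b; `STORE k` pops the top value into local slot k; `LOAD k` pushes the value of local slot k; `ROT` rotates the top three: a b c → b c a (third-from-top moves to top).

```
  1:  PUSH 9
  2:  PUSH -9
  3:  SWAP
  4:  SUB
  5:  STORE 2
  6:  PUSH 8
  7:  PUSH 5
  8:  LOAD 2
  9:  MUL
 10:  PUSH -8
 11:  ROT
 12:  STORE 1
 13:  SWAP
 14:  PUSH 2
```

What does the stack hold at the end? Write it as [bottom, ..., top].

PUSH 9  -> 9
PUSH -9 -> 9 -9
SWAP    -> -9 9
SUB     -> -18
STORE 2 -> (empty)
PUSH 8  -> 8
PUSH 5  -> 8 5
LOAD 2  -> 8 5 -18
MUL     -> 8 -90
PUSH -8 -> 8 -90 -8
ROT     -> -90 -8 8
STORE 1 -> -90 -8
SWAP    -> -8 -90
PUSH 2  -> -8 -90 2

[-8, -90, 2]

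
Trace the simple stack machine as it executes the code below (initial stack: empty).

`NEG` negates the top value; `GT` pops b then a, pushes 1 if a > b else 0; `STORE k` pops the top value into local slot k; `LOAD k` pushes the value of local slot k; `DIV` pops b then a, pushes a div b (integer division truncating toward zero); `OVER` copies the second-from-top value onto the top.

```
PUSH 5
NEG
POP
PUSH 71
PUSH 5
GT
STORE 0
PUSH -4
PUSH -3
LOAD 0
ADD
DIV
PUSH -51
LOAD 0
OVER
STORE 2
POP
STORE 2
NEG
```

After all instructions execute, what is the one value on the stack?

PUSH 5    [5]
NEG       [-5]
POP       []
PUSH 71   [71]
PUSH 5    [71, 5]
GT        [1]
STORE 0   []
PUSH -4   [-4]
PUSH -3   [-4, -3]
LOAD 0    [-4, -3, 1]
ADD       [-4, -2]
DIV       [2]
PUSH -51  [2, -51]
LOAD 0    [2, -51, 1]
OVER      [2, -51, 1, -51]
STORE 2   [2, -51, 1]
POP       [2, -51]
STORE 2   [2]
NEG       [-2]

-2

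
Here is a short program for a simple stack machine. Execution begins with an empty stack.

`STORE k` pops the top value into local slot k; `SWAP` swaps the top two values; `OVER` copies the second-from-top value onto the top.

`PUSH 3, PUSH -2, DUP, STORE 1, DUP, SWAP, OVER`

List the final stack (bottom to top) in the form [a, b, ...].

[3, -2, -2, -2]

PUSH 3  -> 3
PUSH -2 -> 3 -2
DUP     -> 3 -2 -2
STORE 1 -> 3 -2
DUP     -> 3 -2 -2
SWAP    -> 3 -2 -2
OVER    -> 3 -2 -2 -2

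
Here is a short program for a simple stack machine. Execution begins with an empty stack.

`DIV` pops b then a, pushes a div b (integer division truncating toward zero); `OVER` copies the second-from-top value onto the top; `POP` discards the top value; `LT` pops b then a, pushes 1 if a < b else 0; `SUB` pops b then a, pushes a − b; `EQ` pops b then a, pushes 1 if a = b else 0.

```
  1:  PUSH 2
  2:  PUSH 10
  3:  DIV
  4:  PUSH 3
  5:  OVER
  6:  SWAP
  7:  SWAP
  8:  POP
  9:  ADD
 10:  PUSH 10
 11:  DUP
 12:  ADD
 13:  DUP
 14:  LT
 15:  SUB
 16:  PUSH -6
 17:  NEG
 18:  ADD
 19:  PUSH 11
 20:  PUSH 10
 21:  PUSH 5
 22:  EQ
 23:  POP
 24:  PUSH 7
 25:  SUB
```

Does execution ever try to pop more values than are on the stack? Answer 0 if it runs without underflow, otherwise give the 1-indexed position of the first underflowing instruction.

PUSH 2  : [2]
PUSH 10 : [2, 10]
DIV     : [0]
PUSH 3  : [0, 3]
OVER    : [0, 3, 0]
SWAP    : [0, 0, 3]
SWAP    : [0, 3, 0]
POP     : [0, 3]
ADD     : [3]
PUSH 10 : [3, 10]
DUP     : [3, 10, 10]
ADD     : [3, 20]
DUP     : [3, 20, 20]
LT      : [3, 0]
SUB     : [3]
PUSH -6 : [3, -6]
NEG     : [3, 6]
ADD     : [9]
PUSH 11 : [9, 11]
PUSH 10 : [9, 11, 10]
PUSH 5  : [9, 11, 10, 5]
EQ      : [9, 11, 0]
POP     : [9, 11]
PUSH 7  : [9, 11, 7]
SUB     : [9, 4]

0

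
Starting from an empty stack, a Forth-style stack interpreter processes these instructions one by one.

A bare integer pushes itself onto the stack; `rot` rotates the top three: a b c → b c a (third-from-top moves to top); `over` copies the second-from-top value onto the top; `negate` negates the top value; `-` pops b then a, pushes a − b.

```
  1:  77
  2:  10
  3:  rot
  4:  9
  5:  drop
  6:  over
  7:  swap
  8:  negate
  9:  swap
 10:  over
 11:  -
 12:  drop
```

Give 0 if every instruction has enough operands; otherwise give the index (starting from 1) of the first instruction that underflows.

77  77
10  77 10
rot  — needs 3 operands, stack has 2 → underflow

3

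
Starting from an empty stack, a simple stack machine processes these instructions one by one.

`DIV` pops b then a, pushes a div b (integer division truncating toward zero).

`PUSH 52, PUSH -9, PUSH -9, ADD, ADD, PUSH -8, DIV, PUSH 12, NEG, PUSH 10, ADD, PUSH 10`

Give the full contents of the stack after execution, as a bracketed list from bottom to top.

[-4, -2, 10]

PUSH 52 → 52
PUSH -9 → 52 -9
PUSH -9 → 52 -9 -9
ADD     → 52 -18
ADD     → 34
PUSH -8 → 34 -8
DIV     → -4
PUSH 12 → -4 12
NEG     → -4 -12
PUSH 10 → -4 -12 10
ADD     → -4 -2
PUSH 10 → -4 -2 10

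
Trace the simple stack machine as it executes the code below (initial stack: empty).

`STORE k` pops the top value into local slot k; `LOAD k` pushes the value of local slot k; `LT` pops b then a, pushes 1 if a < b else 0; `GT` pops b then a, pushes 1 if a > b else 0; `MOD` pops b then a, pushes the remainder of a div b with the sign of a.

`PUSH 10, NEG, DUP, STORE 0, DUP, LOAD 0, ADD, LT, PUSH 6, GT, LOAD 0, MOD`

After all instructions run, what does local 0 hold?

-10

PUSH 10 : [10]
NEG     : [-10]
DUP     : [-10, -10]
STORE 0 : [-10]
DUP     : [-10, -10]
LOAD 0  : [-10, -10, -10]
ADD     : [-10, -20]
LT      : [0]
PUSH 6  : [0, 6]
GT      : [0]
LOAD 0  : [0, -10]
MOD     : [0]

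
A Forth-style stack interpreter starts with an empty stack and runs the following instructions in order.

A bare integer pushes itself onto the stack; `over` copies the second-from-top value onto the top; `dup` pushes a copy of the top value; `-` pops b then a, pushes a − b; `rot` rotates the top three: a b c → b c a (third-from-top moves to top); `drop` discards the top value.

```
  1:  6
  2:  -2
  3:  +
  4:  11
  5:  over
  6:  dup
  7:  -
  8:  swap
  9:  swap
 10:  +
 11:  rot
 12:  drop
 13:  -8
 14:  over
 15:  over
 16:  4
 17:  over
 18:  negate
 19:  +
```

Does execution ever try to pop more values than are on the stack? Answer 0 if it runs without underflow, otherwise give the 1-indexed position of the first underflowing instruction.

11

6    → 6
-2   → 6 -2
+    → 4
11   → 4 11
over → 4 11 4
dup  → 4 11 4 4
-    → 4 11 0
swap → 4 0 11
swap → 4 11 0
+    → 4 11
rot  — needs 3 operands, stack has 2 → underflow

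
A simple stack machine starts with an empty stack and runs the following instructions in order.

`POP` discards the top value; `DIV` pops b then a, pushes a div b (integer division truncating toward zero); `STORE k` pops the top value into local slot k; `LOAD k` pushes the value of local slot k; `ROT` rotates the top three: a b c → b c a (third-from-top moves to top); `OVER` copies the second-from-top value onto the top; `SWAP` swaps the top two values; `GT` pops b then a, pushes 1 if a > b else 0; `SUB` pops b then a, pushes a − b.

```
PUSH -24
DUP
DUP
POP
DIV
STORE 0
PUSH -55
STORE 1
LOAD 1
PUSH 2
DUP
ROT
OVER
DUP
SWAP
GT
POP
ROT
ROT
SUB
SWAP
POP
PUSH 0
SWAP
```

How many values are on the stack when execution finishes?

PUSH -24  [-24]
DUP       [-24, -24]
DUP       [-24, -24, -24]
POP       [-24, -24]
DIV       [1]
STORE 0   []
PUSH -55  [-55]
STORE 1   []
LOAD 1    [-55]
PUSH 2    [-55, 2]
DUP       [-55, 2, 2]
ROT       [2, 2, -55]
OVER      [2, 2, -55, 2]
DUP       [2, 2, -55, 2, 2]
SWAP      [2, 2, -55, 2, 2]
GT        [2, 2, -55, 0]
POP       [2, 2, -55]
ROT       [2, -55, 2]
ROT       [-55, 2, 2]
SUB       [-55, 0]
SWAP      [0, -55]
POP       [0]
PUSH 0    [0, 0]
SWAP      [0, 0]

2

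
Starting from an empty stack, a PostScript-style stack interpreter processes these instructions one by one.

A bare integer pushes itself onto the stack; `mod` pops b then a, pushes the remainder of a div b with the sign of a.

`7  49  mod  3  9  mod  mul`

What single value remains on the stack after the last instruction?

21

7   -> [7]
49  -> [7, 49]
mod -> [7]
3   -> [7, 3]
9   -> [7, 3, 9]
mod -> [7, 3]
mul -> [21]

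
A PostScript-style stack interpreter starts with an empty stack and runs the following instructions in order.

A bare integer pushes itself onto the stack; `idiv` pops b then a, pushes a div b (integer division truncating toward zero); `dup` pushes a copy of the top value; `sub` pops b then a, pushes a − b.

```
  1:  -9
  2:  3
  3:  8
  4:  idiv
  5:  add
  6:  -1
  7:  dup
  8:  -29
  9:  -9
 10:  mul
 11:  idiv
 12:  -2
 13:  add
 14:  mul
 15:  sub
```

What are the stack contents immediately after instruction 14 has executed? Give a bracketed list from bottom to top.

[-9, 2]

-9    -9
3     -9 3
8     -9 3 8
idiv  -9 0
add   -9
-1    -9 -1
dup   -9 -1 -1
-29   -9 -1 -1 -29
-9    -9 -1 -1 -29 -9
mul   -9 -1 -1 261
idiv  -9 -1 0
-2    -9 -1 0 -2
add   -9 -1 -2
mul   -9 2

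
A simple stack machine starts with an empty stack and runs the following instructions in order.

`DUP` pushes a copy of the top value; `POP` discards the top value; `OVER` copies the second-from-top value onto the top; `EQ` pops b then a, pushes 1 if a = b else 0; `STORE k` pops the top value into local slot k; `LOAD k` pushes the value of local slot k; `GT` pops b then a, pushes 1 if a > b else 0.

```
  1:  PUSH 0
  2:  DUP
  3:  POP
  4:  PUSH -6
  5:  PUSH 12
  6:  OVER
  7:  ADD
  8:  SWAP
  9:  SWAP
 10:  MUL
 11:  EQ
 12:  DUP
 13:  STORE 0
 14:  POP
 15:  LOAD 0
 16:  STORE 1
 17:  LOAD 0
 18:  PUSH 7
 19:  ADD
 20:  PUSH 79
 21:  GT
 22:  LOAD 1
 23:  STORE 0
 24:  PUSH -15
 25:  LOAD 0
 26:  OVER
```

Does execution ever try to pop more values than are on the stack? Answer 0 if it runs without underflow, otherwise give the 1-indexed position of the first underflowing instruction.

PUSH 0    0
DUP       0 0
POP       0
PUSH -6   0 -6
PUSH 12   0 -6 12
OVER      0 -6 12 -6
ADD       0 -6 6
SWAP      0 6 -6
SWAP      0 -6 6
MUL       0 -36
EQ        0
DUP       0 0
STORE 0   0
POP       (empty)
LOAD 0    0
STORE 1   (empty)
LOAD 0    0
PUSH 7    0 7
ADD       7
PUSH 79   7 79
GT        0
LOAD 1    0 0
STORE 0   0
PUSH -15  0 -15
LOAD 0    0 -15 0
OVER      0 -15 0 -15

0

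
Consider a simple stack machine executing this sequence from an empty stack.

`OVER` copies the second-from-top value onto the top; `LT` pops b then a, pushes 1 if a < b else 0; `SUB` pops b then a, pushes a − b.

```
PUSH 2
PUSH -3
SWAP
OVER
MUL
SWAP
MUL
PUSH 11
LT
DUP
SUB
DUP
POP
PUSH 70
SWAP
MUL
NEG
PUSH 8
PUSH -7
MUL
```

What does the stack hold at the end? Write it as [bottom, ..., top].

[0, -56]

PUSH 2  : [2]
PUSH -3 : [2, -3]
SWAP    : [-3, 2]
OVER    : [-3, 2, -3]
MUL     : [-3, -6]
SWAP    : [-6, -3]
MUL     : [18]
PUSH 11 : [18, 11]
LT      : [0]
DUP     : [0, 0]
SUB     : [0]
DUP     : [0, 0]
POP     : [0]
PUSH 70 : [0, 70]
SWAP    : [70, 0]
MUL     : [0]
NEG     : [0]
PUSH 8  : [0, 8]
PUSH -7 : [0, 8, -7]
MUL     : [0, -56]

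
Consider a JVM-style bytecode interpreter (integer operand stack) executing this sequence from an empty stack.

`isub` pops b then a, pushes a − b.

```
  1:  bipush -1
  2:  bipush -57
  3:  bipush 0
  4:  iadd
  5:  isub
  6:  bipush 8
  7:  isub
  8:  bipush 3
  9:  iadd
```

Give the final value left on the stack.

bipush -1  -> [-1]
bipush -57 -> [-1, -57]
bipush 0   -> [-1, -57, 0]
iadd       -> [-1, -57]
isub       -> [56]
bipush 8   -> [56, 8]
isub       -> [48]
bipush 3   -> [48, 3]
iadd       -> [51]

51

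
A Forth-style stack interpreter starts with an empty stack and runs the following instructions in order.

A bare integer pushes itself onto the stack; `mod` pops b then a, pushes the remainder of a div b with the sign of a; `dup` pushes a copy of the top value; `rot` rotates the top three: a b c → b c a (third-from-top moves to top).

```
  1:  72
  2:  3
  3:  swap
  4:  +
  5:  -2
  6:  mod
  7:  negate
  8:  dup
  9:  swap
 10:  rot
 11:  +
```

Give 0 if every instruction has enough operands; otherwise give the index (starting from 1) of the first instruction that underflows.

72     : 72
3      : 72 3
swap   : 3 72
+      : 75
-2     : 75 -2
mod    : 1
negate : -1
dup    : -1 -1
swap   : -1 -1
rot  — needs 3 operands, stack has 2 → underflow

10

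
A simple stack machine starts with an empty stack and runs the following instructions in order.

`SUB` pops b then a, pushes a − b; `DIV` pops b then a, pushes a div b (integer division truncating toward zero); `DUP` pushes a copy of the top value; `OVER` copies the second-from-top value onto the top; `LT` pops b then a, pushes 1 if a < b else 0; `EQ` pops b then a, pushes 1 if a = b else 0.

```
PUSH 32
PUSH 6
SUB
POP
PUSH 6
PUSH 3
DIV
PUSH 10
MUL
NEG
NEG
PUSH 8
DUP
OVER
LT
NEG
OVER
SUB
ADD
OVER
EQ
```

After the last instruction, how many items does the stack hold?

PUSH 32 → [32]
PUSH 6  → [32, 6]
SUB     → [26]
POP     → []
PUSH 6  → [6]
PUSH 3  → [6, 3]
DIV     → [2]
PUSH 10 → [2, 10]
MUL     → [20]
NEG     → [-20]
NEG     → [20]
PUSH 8  → [20, 8]
DUP     → [20, 8, 8]
OVER    → [20, 8, 8, 8]
LT      → [20, 8, 0]
NEG     → [20, 8, 0]
OVER    → [20, 8, 0, 8]
SUB     → [20, 8, -8]
ADD     → [20, 0]
OVER    → [20, 0, 20]
EQ      → [20, 0]

2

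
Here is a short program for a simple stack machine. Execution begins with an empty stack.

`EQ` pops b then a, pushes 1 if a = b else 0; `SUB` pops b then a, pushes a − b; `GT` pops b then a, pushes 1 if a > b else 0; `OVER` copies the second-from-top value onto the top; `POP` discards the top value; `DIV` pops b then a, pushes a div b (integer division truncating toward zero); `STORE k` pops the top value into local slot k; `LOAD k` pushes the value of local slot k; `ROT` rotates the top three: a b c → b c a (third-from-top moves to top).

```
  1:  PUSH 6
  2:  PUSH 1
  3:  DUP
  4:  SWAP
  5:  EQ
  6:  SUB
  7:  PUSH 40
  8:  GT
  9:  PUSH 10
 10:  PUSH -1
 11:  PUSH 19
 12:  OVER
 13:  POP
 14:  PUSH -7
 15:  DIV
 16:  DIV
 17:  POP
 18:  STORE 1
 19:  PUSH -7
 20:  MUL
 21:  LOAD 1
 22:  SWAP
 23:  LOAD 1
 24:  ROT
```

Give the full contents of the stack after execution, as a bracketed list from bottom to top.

[0, 10, 10]

PUSH 6   [6]
PUSH 1   [6, 1]
DUP      [6, 1, 1]
SWAP     [6, 1, 1]
EQ       [6, 1]
SUB      [5]
PUSH 40  [5, 40]
GT       [0]
PUSH 10  [0, 10]
PUSH -1  [0, 10, -1]
PUSH 19  [0, 10, -1, 19]
OVER     [0, 10, -1, 19, -1]
POP      [0, 10, -1, 19]
PUSH -7  [0, 10, -1, 19, -7]
DIV      [0, 10, -1, -2]
DIV      [0, 10, 0]
POP      [0, 10]
STORE 1  [0]
PUSH -7  [0, -7]
MUL      [0]
LOAD 1   [0, 10]
SWAP     [10, 0]
LOAD 1   [10, 0, 10]
ROT      [0, 10, 10]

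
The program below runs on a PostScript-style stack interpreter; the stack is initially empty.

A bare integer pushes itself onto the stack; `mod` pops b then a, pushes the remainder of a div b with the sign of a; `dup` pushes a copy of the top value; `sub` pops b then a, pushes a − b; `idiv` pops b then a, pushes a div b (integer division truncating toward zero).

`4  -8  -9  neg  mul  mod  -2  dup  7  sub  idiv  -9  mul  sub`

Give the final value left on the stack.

4    → [4]
-8   → [4, -8]
-9   → [4, -8, -9]
neg  → [4, -8, 9]
mul  → [4, -72]
mod  → [4]
-2   → [4, -2]
dup  → [4, -2, -2]
7    → [4, -2, -2, 7]
sub  → [4, -2, -9]
idiv → [4, 0]
-9   → [4, 0, -9]
mul  → [4, 0]
sub  → [4]

4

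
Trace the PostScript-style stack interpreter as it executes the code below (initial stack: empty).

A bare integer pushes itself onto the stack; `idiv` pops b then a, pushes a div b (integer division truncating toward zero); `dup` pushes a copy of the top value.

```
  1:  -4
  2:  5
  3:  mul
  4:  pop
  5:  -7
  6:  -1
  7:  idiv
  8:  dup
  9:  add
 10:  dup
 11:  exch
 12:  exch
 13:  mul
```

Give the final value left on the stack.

-4    -4
5     -4 5
mul   -20
pop   (empty)
-7    -7
-1    -7 -1
idiv  7
dup   7 7
add   14
dup   14 14
exch  14 14
exch  14 14
mul   196

196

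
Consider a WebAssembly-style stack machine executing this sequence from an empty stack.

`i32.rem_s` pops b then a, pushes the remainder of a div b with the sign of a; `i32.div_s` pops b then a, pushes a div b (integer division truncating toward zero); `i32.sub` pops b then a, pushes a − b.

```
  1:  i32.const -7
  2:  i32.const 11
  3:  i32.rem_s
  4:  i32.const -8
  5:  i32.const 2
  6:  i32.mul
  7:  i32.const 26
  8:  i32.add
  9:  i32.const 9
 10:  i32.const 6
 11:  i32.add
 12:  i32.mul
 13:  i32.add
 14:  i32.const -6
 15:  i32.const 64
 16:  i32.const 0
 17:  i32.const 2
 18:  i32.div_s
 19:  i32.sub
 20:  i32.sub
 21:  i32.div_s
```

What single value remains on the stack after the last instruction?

-2

i32.const -7 : -7
i32.const 11 : -7 11
i32.rem_s    : -7
i32.const -8 : -7 -8
i32.const 2  : -7 -8 2
i32.mul      : -7 -16
i32.const 26 : -7 -16 26
i32.add      : -7 10
i32.const 9  : -7 10 9
i32.const 6  : -7 10 9 6
i32.add      : -7 10 15
i32.mul      : -7 150
i32.add      : 143
i32.const -6 : 143 -6
i32.const 64 : 143 -6 64
i32.const 0  : 143 -6 64 0
i32.const 2  : 143 -6 64 0 2
i32.div_s    : 143 -6 64 0
i32.sub      : 143 -6 64
i32.sub      : 143 -70
i32.div_s    : -2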